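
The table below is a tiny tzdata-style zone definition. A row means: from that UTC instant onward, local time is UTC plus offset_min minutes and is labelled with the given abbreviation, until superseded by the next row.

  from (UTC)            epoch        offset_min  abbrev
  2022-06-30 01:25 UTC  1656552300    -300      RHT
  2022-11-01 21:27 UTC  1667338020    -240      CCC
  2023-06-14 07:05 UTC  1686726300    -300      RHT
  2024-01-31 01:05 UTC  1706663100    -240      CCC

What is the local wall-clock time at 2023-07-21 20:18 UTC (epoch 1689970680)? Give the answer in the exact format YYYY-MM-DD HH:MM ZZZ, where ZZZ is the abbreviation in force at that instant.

Query: 2023-07-21 20:18 UTC
Rule 3/4 (RHT, -05:00): 2023-06-14 07:05 UTC ≤ query < 2024-01-31 01:05 UTC
20·60 + 18 - 300 = 918 min
918 = 0·1440 + 918; 918 = 15·60 + 18 → 15:18, same day
→ 2023-07-21 15:18 RHT

2023-07-21 15:18 RHT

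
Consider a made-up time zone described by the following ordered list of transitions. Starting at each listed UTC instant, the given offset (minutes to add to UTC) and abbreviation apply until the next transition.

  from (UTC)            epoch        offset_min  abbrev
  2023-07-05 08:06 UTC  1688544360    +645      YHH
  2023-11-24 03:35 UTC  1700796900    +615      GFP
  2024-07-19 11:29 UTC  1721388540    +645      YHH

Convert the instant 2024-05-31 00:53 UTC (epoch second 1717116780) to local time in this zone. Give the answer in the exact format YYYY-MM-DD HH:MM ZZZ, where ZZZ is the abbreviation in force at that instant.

2024-05-31 11:08 GFP

Query: 2024-05-31 00:53 UTC
Rule 2/3 (GFP, +10:15): 2023-11-24 03:35 UTC ≤ query < 2024-07-19 11:29 UTC
0·60 + 53 + 615 = 668 min
668 = 0·1440 + 668; 668 = 11·60 + 8 → 11:08, same day
→ 2024-05-31 11:08 GFP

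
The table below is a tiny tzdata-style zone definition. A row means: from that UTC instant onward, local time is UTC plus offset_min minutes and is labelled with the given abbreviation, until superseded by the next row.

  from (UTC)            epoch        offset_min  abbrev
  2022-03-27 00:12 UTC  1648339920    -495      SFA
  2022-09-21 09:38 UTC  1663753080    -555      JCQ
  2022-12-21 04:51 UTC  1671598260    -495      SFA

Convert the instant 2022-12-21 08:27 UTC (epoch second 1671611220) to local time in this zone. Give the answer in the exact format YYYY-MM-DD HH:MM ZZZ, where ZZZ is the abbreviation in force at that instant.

Query: 2022-12-21 08:27 UTC
Rule 3/3 (SFA, -08:15): 2022-12-21 04:51 UTC ≤ query < +∞
8·60 + 27 - 495 = 12 min
12 = 0·1440 + 12; 12 = 0·60 + 12 → 00:12, same day
→ 2022-12-21 00:12 SFA

2022-12-21 00:12 SFA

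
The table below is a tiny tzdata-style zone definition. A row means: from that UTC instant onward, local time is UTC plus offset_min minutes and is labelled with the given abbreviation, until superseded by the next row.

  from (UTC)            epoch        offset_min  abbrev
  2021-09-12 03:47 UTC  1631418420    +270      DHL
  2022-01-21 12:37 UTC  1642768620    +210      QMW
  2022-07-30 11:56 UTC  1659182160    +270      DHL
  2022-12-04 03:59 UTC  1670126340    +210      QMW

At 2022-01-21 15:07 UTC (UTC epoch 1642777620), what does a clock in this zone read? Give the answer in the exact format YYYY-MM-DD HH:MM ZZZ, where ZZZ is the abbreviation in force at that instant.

2022-01-21 18:37 QMW

Query: 2022-01-21 15:07 UTC
Rule 2/4 (QMW, +03:30): 2022-01-21 12:37 UTC ≤ query < 2022-07-30 11:56 UTC
15·60 + 7 + 210 = 1117 min
1117 = 0·1440 + 1117; 1117 = 18·60 + 37 → 18:37, same day
→ 2022-01-21 18:37 QMW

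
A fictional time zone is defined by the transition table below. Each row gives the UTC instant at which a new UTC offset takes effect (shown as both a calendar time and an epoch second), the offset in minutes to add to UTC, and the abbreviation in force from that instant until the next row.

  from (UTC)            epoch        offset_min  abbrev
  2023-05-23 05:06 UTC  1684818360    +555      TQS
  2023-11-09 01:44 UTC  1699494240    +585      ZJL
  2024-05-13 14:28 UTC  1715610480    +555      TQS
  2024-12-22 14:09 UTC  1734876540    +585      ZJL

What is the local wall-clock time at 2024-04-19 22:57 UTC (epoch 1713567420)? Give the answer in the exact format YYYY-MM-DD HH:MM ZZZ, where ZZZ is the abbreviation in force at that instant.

Query: 2024-04-19 22:57 UTC
Rule 2/4 (ZJL, +09:45): 2023-11-09 01:44 UTC ≤ query < 2024-05-13 14:28 UTC
22·60 + 57 + 585 = 1962 min
1962 = 1·1440 + 522; 522 = 8·60 + 42 → 08:42, 2024-04-19 + 1 day = 2024-04-20
→ 2024-04-20 08:42 ZJL

2024-04-20 08:42 ZJL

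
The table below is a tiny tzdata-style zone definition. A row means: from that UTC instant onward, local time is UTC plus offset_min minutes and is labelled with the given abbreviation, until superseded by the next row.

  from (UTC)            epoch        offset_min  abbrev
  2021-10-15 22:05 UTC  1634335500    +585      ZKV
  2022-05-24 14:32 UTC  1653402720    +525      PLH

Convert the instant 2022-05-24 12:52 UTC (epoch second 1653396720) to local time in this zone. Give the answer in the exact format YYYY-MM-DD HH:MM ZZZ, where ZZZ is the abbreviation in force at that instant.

2022-05-24 22:37 ZKV

Query: 2022-05-24 12:52 UTC
Rule 1/2 (ZKV, +09:45): 2021-10-15 22:05 UTC ≤ query < 2022-05-24 14:32 UTC
12·60 + 52 + 585 = 1357 min
1357 = 0·1440 + 1357; 1357 = 22·60 + 37 → 22:37, same day
→ 2022-05-24 22:37 ZKV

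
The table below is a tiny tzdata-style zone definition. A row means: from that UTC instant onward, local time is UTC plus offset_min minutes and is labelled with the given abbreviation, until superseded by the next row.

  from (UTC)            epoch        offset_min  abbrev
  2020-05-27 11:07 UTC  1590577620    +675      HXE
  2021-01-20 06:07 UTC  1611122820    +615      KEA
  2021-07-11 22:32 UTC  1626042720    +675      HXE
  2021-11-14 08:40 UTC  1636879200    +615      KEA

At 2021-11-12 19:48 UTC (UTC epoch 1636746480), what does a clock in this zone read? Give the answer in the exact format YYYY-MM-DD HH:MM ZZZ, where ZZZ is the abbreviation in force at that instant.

2021-11-13 07:03 HXE

Query: 2021-11-12 19:48 UTC
Rule 3/4 (HXE, +11:15): 2021-07-11 22:32 UTC ≤ query < 2021-11-14 08:40 UTC
19·60 + 48 + 675 = 1863 min
1863 = 1·1440 + 423; 423 = 7·60 + 3 → 07:03, 2021-11-12 + 1 day = 2021-11-13
→ 2021-11-13 07:03 HXE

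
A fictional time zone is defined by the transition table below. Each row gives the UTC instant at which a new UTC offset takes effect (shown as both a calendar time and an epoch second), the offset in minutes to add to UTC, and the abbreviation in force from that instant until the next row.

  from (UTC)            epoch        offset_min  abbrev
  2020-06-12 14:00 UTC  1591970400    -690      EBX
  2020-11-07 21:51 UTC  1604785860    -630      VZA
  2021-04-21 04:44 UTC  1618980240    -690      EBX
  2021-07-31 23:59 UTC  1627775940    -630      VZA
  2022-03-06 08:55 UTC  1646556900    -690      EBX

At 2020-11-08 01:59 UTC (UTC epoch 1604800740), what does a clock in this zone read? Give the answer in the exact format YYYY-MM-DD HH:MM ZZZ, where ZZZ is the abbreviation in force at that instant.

2020-11-07 15:29 VZA

Query: 2020-11-08 01:59 UTC
Rule 2/5 (VZA, -10:30): 2020-11-07 21:51 UTC ≤ query < 2021-04-21 04:44 UTC
1·60 + 59 - 630 = -511 min
-511 = -1·1440 + 929; 929 = 15·60 + 29 → 15:29, 2020-11-08 - 1 day = 2020-11-07
→ 2020-11-07 15:29 VZA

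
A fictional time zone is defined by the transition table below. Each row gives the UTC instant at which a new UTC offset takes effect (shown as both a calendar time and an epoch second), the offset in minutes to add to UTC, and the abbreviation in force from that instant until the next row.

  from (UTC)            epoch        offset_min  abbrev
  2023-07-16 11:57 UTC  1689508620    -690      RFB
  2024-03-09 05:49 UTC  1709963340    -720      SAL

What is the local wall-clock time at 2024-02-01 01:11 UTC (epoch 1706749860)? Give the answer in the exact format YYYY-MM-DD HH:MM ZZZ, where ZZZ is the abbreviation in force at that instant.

2024-01-31 13:41 RFB

Query: 2024-02-01 01:11 UTC
Rule 1/2 (RFB, -11:30): 2023-07-16 11:57 UTC ≤ query < 2024-03-09 05:49 UTC
1·60 + 11 - 690 = -619 min
-619 = -1·1440 + 821; 821 = 13·60 + 41 → 13:41, 2024-02-01 - 1 day = 2024-01-31
→ 2024-01-31 13:41 RFB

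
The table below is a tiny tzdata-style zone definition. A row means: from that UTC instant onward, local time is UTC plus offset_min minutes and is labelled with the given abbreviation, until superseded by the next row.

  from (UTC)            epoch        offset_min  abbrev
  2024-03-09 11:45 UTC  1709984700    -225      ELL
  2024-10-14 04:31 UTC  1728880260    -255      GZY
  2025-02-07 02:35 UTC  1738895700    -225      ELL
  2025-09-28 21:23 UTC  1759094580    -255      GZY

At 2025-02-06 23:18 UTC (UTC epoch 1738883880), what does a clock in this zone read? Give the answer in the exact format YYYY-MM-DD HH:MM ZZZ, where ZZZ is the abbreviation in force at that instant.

Query: 2025-02-06 23:18 UTC
Rule 2/4 (GZY, -04:15): 2024-10-14 04:31 UTC ≤ query < 2025-02-07 02:35 UTC
23·60 + 18 - 255 = 1143 min
1143 = 0·1440 + 1143; 1143 = 19·60 + 3 → 19:03, same day
→ 2025-02-06 19:03 GZY

2025-02-06 19:03 GZY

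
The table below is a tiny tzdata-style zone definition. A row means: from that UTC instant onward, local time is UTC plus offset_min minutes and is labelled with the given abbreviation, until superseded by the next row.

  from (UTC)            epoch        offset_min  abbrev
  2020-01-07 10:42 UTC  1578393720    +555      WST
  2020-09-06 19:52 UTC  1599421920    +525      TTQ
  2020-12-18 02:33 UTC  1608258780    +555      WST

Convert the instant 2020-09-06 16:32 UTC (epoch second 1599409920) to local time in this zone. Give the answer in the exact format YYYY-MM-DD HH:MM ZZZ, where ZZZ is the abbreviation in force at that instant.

2020-09-07 01:47 WST

Query: 2020-09-06 16:32 UTC
Rule 1/3 (WST, +09:15): 2020-01-07 10:42 UTC ≤ query < 2020-09-06 19:52 UTC
16·60 + 32 + 555 = 1547 min
1547 = 1·1440 + 107; 107 = 1·60 + 47 → 01:47, 2020-09-06 + 1 day = 2020-09-07
→ 2020-09-07 01:47 WST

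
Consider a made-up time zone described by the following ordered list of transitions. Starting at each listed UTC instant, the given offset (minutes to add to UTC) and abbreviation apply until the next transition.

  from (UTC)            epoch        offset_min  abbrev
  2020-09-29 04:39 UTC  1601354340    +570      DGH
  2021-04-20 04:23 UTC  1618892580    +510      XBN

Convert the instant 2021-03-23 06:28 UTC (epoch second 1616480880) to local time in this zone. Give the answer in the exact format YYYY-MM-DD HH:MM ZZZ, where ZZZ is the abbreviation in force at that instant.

Query: 2021-03-23 06:28 UTC
Rule 1/2 (DGH, +09:30): 2020-09-29 04:39 UTC ≤ query < 2021-04-20 04:23 UTC
6·60 + 28 + 570 = 958 min
958 = 0·1440 + 958; 958 = 15·60 + 58 → 15:58, same day
→ 2021-03-23 15:58 DGH

2021-03-23 15:58 DGH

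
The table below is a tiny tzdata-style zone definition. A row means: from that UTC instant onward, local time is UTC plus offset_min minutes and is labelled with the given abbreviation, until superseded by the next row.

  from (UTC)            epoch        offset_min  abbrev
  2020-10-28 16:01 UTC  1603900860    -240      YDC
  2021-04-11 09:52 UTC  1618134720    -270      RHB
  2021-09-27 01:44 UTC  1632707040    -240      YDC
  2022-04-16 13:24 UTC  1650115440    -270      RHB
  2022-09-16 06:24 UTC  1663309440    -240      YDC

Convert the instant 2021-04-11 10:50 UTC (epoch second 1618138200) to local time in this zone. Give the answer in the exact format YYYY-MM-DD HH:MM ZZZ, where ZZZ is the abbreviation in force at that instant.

Query: 2021-04-11 10:50 UTC
Rule 2/5 (RHB, -04:30): 2021-04-11 09:52 UTC ≤ query < 2021-09-27 01:44 UTC
10·60 + 50 - 270 = 380 min
380 = 0·1440 + 380; 380 = 6·60 + 20 → 06:20, same day
→ 2021-04-11 06:20 RHB

2021-04-11 06:20 RHB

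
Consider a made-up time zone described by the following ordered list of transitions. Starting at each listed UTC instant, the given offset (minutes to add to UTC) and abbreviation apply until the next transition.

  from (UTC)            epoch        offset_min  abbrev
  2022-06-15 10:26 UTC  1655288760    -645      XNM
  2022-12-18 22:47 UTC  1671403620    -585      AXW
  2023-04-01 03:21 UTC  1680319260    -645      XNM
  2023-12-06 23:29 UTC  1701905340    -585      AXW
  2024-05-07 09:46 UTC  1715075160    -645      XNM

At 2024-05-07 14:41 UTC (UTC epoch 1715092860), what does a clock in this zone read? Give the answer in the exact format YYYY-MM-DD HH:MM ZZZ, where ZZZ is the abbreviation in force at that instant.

Query: 2024-05-07 14:41 UTC
Rule 5/5 (XNM, -10:45): 2024-05-07 09:46 UTC ≤ query < +∞
14·60 + 41 - 645 = 236 min
236 = 0·1440 + 236; 236 = 3·60 + 56 → 03:56, same day
→ 2024-05-07 03:56 XNM

2024-05-07 03:56 XNM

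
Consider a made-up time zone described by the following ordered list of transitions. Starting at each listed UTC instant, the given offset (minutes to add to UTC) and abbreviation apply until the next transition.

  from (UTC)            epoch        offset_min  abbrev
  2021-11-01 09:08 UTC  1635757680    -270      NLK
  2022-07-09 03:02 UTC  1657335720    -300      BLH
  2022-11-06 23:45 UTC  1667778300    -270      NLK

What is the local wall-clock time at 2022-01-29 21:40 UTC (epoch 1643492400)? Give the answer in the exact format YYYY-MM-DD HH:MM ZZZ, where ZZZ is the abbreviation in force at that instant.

2022-01-29 17:10 NLK

Query: 2022-01-29 21:40 UTC
Rule 1/3 (NLK, -04:30): 2021-11-01 09:08 UTC ≤ query < 2022-07-09 03:02 UTC
21·60 + 40 - 270 = 1030 min
1030 = 0·1440 + 1030; 1030 = 17·60 + 10 → 17:10, same day
→ 2022-01-29 17:10 NLK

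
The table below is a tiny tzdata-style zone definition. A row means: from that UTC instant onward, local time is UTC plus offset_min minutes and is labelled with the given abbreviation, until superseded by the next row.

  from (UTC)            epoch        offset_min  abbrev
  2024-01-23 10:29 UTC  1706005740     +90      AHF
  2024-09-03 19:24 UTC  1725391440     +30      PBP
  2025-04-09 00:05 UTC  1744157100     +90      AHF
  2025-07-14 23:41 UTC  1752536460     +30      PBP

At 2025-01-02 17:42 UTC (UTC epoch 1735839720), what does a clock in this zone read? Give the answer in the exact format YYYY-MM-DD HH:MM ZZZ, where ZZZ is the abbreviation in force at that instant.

2025-01-02 18:12 PBP

Query: 2025-01-02 17:42 UTC
Rule 2/4 (PBP, +00:30): 2024-09-03 19:24 UTC ≤ query < 2025-04-09 00:05 UTC
17·60 + 42 + 30 = 1092 min
1092 = 0·1440 + 1092; 1092 = 18·60 + 12 → 18:12, same day
→ 2025-01-02 18:12 PBP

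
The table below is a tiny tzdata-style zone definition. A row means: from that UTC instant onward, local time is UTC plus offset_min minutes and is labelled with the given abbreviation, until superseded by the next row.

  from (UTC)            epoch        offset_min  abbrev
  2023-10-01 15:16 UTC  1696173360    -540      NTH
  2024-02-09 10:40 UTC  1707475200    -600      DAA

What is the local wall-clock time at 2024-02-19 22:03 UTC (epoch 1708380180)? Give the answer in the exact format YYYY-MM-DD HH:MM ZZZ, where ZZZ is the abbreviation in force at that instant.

Query: 2024-02-19 22:03 UTC
Rule 2/2 (DAA, -10:00): 2024-02-09 10:40 UTC ≤ query < +∞
22·60 + 3 - 600 = 723 min
723 = 0·1440 + 723; 723 = 12·60 + 3 → 12:03, same day
→ 2024-02-19 12:03 DAA

2024-02-19 12:03 DAA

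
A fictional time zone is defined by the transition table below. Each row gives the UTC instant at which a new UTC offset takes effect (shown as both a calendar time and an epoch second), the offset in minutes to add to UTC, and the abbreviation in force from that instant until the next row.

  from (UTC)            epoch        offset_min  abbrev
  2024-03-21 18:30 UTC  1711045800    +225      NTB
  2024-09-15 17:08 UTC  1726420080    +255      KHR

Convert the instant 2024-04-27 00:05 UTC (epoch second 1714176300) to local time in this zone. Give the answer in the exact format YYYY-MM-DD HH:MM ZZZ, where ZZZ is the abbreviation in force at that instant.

2024-04-27 03:50 NTB

Query: 2024-04-27 00:05 UTC
Rule 1/2 (NTB, +03:45): 2024-03-21 18:30 UTC ≤ query < 2024-09-15 17:08 UTC
0·60 + 5 + 225 = 230 min
230 = 0·1440 + 230; 230 = 3·60 + 50 → 03:50, same day
→ 2024-04-27 03:50 NTB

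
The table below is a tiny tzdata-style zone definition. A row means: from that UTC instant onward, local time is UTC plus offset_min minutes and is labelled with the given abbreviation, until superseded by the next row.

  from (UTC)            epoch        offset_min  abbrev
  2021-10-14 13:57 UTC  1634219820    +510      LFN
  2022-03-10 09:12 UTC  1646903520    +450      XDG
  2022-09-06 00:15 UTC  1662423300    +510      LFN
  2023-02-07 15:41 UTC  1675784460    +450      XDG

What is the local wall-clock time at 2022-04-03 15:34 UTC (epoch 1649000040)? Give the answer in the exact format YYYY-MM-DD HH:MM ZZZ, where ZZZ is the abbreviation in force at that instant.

Query: 2022-04-03 15:34 UTC
Rule 2/4 (XDG, +07:30): 2022-03-10 09:12 UTC ≤ query < 2022-09-06 00:15 UTC
15·60 + 34 + 450 = 1384 min
1384 = 0·1440 + 1384; 1384 = 23·60 + 4 → 23:04, same day
→ 2022-04-03 23:04 XDG

2022-04-03 23:04 XDG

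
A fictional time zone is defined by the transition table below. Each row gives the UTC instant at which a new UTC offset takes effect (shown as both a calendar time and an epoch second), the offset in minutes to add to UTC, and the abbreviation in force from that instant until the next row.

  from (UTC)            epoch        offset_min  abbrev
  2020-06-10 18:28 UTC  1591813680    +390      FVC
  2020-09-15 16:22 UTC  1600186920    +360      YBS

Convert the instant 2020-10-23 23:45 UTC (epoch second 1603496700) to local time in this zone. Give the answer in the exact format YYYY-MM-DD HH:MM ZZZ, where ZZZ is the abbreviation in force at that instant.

2020-10-24 05:45 YBS

Query: 2020-10-23 23:45 UTC
Rule 2/2 (YBS, +06:00): 2020-09-15 16:22 UTC ≤ query < +∞
23·60 + 45 + 360 = 1785 min
1785 = 1·1440 + 345; 345 = 5·60 + 45 → 05:45, 2020-10-23 + 1 day = 2020-10-24
→ 2020-10-24 05:45 YBS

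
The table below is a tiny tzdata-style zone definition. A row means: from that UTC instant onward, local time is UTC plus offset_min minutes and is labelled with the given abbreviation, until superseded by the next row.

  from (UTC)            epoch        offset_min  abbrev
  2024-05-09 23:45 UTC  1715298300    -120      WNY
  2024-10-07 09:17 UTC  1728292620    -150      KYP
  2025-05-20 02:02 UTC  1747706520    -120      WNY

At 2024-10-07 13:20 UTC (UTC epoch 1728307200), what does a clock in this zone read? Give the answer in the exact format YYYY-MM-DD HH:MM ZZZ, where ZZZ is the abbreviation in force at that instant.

Query: 2024-10-07 13:20 UTC
Rule 2/3 (KYP, -02:30): 2024-10-07 09:17 UTC ≤ query < 2025-05-20 02:02 UTC
13·60 + 20 - 150 = 650 min
650 = 0·1440 + 650; 650 = 10·60 + 50 → 10:50, same day
→ 2024-10-07 10:50 KYP

2024-10-07 10:50 KYP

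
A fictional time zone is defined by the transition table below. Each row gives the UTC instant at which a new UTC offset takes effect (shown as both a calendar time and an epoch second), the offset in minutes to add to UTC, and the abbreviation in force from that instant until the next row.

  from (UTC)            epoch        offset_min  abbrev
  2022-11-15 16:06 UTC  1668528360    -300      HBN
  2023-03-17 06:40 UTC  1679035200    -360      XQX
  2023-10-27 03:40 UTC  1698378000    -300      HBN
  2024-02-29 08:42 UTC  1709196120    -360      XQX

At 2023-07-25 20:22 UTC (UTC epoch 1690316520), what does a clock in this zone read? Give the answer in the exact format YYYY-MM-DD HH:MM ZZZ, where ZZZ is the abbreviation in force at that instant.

2023-07-25 14:22 XQX

Query: 2023-07-25 20:22 UTC
Rule 2/4 (XQX, -06:00): 2023-03-17 06:40 UTC ≤ query < 2023-10-27 03:40 UTC
20·60 + 22 - 360 = 862 min
862 = 0·1440 + 862; 862 = 14·60 + 22 → 14:22, same day
→ 2023-07-25 14:22 XQX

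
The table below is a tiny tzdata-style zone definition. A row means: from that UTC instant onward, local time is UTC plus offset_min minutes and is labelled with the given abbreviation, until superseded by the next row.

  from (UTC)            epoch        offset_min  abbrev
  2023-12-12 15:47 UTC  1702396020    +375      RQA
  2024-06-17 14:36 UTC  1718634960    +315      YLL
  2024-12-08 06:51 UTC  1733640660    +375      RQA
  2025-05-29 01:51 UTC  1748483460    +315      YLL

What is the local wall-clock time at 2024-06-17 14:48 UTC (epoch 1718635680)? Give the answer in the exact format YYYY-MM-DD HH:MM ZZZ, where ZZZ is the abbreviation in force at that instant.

2024-06-17 20:03 YLL

Query: 2024-06-17 14:48 UTC
Rule 2/4 (YLL, +05:15): 2024-06-17 14:36 UTC ≤ query < 2024-12-08 06:51 UTC
14·60 + 48 + 315 = 1203 min
1203 = 0·1440 + 1203; 1203 = 20·60 + 3 → 20:03, same day
→ 2024-06-17 20:03 YLL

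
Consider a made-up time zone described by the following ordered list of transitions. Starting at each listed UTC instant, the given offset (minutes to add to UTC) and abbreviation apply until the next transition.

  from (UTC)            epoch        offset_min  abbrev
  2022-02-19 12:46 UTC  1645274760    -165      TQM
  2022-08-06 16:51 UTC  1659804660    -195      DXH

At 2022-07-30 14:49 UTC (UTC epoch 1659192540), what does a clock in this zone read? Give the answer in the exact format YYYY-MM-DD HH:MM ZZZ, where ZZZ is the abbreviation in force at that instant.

2022-07-30 12:04 TQM

Query: 2022-07-30 14:49 UTC
Rule 1/2 (TQM, -02:45): 2022-02-19 12:46 UTC ≤ query < 2022-08-06 16:51 UTC
14·60 + 49 - 165 = 724 min
724 = 0·1440 + 724; 724 = 12·60 + 4 → 12:04, same day
→ 2022-07-30 12:04 TQM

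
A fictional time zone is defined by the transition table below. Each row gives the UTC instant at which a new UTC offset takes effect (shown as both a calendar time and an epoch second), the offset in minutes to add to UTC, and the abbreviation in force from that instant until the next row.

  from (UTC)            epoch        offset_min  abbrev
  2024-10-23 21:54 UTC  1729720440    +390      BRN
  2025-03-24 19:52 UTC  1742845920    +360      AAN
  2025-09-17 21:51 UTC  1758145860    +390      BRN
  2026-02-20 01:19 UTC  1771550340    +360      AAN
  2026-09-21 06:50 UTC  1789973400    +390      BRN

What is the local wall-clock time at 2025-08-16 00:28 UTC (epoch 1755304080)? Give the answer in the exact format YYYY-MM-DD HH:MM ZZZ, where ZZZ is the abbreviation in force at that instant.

Query: 2025-08-16 00:28 UTC
Rule 2/5 (AAN, +06:00): 2025-03-24 19:52 UTC ≤ query < 2025-09-17 21:51 UTC
0·60 + 28 + 360 = 388 min
388 = 0·1440 + 388; 388 = 6·60 + 28 → 06:28, same day
→ 2025-08-16 06:28 AAN

2025-08-16 06:28 AAN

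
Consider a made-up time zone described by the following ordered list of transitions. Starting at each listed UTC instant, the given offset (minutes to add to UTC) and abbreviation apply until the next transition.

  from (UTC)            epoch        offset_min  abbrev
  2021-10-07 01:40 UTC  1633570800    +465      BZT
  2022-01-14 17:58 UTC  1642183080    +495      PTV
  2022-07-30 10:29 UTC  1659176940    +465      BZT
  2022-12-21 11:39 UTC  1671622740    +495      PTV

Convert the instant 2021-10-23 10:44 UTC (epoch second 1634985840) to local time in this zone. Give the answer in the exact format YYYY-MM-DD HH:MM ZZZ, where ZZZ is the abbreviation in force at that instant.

Query: 2021-10-23 10:44 UTC
Rule 1/4 (BZT, +07:45): 2021-10-07 01:40 UTC ≤ query < 2022-01-14 17:58 UTC
10·60 + 44 + 465 = 1109 min
1109 = 0·1440 + 1109; 1109 = 18·60 + 29 → 18:29, same day
→ 2021-10-23 18:29 BZT

2021-10-23 18:29 BZT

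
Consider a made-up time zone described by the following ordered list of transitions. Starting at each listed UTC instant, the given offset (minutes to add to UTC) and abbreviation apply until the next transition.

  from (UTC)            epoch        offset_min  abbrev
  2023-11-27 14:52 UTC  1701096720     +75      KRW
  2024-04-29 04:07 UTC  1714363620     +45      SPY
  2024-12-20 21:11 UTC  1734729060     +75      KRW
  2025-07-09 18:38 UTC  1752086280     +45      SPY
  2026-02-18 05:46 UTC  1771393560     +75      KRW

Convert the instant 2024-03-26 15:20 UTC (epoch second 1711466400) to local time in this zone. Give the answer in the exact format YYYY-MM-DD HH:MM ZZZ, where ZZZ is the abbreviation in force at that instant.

2024-03-26 16:35 KRW

Query: 2024-03-26 15:20 UTC
Rule 1/5 (KRW, +01:15): 2023-11-27 14:52 UTC ≤ query < 2024-04-29 04:07 UTC
15·60 + 20 + 75 = 995 min
995 = 0·1440 + 995; 995 = 16·60 + 35 → 16:35, same day
→ 2024-03-26 16:35 KRW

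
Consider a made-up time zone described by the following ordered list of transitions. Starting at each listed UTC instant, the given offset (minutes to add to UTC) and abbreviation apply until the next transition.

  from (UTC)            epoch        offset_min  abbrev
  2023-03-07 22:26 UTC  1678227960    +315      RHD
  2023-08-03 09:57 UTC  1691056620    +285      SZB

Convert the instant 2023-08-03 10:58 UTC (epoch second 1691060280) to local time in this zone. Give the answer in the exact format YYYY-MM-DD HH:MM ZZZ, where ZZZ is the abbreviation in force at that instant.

2023-08-03 15:43 SZB

Query: 2023-08-03 10:58 UTC
Rule 2/2 (SZB, +04:45): 2023-08-03 09:57 UTC ≤ query < +∞
10·60 + 58 + 285 = 943 min
943 = 0·1440 + 943; 943 = 15·60 + 43 → 15:43, same day
→ 2023-08-03 15:43 SZB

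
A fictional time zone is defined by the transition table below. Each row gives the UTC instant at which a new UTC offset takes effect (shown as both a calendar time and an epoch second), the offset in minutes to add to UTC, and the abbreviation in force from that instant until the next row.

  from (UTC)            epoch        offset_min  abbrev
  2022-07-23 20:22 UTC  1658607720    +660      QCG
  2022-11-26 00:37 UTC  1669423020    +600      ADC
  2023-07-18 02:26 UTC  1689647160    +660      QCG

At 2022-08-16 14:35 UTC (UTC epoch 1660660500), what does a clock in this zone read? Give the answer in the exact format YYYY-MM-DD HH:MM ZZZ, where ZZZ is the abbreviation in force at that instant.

2022-08-17 01:35 QCG

Query: 2022-08-16 14:35 UTC
Rule 1/3 (QCG, +11:00): 2022-07-23 20:22 UTC ≤ query < 2022-11-26 00:37 UTC
14·60 + 35 + 660 = 1535 min
1535 = 1·1440 + 95; 95 = 1·60 + 35 → 01:35, 2022-08-16 + 1 day = 2022-08-17
→ 2022-08-17 01:35 QCG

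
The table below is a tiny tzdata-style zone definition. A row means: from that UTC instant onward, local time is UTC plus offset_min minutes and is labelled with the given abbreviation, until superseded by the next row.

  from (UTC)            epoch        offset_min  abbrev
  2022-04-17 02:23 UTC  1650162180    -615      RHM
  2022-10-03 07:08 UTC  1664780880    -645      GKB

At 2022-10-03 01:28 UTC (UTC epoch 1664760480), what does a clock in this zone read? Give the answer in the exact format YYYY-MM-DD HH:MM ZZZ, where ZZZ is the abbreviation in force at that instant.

Query: 2022-10-03 01:28 UTC
Rule 1/2 (RHM, -10:15): 2022-04-17 02:23 UTC ≤ query < 2022-10-03 07:08 UTC
1·60 + 28 - 615 = -527 min
-527 = -1·1440 + 913; 913 = 15·60 + 13 → 15:13, 2022-10-03 - 1 day = 2022-10-02
→ 2022-10-02 15:13 RHM

2022-10-02 15:13 RHM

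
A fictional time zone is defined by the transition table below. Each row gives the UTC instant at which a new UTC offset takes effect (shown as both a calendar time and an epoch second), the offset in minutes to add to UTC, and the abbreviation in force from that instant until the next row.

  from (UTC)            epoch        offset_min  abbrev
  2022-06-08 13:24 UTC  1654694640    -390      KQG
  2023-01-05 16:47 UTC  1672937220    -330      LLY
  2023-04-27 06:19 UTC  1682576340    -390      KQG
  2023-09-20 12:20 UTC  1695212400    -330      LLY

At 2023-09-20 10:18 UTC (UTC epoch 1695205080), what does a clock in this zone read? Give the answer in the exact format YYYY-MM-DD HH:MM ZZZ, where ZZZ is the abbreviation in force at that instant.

Query: 2023-09-20 10:18 UTC
Rule 3/4 (KQG, -06:30): 2023-04-27 06:19 UTC ≤ query < 2023-09-20 12:20 UTC
10·60 + 18 - 390 = 228 min
228 = 0·1440 + 228; 228 = 3·60 + 48 → 03:48, same day
→ 2023-09-20 03:48 KQG

2023-09-20 03:48 KQG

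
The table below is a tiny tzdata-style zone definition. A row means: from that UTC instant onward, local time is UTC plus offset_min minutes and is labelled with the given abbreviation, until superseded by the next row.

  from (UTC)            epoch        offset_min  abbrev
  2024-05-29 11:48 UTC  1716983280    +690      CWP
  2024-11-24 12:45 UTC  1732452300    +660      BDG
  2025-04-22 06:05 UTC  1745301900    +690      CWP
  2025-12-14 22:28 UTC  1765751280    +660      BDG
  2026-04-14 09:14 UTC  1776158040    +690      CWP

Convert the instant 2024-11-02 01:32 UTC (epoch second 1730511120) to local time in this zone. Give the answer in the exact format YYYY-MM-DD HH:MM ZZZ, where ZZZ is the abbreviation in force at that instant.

2024-11-02 13:02 CWP

Query: 2024-11-02 01:32 UTC
Rule 1/5 (CWP, +11:30): 2024-05-29 11:48 UTC ≤ query < 2024-11-24 12:45 UTC
1·60 + 32 + 690 = 782 min
782 = 0·1440 + 782; 782 = 13·60 + 2 → 13:02, same day
→ 2024-11-02 13:02 CWP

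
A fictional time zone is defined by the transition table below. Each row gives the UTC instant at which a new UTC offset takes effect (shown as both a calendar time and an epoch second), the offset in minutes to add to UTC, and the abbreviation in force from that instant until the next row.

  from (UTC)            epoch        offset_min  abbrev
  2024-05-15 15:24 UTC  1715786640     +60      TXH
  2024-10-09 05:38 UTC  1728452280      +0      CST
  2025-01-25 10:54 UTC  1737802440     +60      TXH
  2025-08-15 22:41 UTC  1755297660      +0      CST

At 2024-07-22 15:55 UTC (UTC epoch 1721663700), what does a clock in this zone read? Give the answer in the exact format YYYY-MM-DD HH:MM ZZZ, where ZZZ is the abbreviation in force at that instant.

Query: 2024-07-22 15:55 UTC
Rule 1/4 (TXH, +01:00): 2024-05-15 15:24 UTC ≤ query < 2024-10-09 05:38 UTC
15·60 + 55 + 60 = 1015 min
1015 = 0·1440 + 1015; 1015 = 16·60 + 55 → 16:55, same day
→ 2024-07-22 16:55 TXH

2024-07-22 16:55 TXH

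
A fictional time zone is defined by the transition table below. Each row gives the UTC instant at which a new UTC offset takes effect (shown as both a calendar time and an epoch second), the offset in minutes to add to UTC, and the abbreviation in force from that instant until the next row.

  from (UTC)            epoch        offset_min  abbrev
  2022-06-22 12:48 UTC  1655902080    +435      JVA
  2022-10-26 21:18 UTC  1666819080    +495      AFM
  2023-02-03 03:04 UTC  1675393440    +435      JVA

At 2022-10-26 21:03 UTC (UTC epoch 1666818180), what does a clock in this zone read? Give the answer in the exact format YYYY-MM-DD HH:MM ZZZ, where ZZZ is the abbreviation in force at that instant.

Query: 2022-10-26 21:03 UTC
Rule 1/3 (JVA, +07:15): 2022-06-22 12:48 UTC ≤ query < 2022-10-26 21:18 UTC
21·60 + 3 + 435 = 1698 min
1698 = 1·1440 + 258; 258 = 4·60 + 18 → 04:18, 2022-10-26 + 1 day = 2022-10-27
→ 2022-10-27 04:18 JVA

2022-10-27 04:18 JVA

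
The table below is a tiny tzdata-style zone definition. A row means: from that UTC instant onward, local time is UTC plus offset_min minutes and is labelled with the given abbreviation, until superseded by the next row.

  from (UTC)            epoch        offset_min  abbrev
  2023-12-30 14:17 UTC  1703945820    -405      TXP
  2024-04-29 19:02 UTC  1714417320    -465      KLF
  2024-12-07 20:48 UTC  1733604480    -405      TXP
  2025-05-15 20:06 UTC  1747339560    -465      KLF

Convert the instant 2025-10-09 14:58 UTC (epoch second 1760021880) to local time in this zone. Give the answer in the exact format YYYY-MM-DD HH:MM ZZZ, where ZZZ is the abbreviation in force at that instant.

2025-10-09 07:13 KLF

Query: 2025-10-09 14:58 UTC
Rule 4/4 (KLF, -07:45): 2025-05-15 20:06 UTC ≤ query < +∞
14·60 + 58 - 465 = 433 min
433 = 0·1440 + 433; 433 = 7·60 + 13 → 07:13, same day
→ 2025-10-09 07:13 KLF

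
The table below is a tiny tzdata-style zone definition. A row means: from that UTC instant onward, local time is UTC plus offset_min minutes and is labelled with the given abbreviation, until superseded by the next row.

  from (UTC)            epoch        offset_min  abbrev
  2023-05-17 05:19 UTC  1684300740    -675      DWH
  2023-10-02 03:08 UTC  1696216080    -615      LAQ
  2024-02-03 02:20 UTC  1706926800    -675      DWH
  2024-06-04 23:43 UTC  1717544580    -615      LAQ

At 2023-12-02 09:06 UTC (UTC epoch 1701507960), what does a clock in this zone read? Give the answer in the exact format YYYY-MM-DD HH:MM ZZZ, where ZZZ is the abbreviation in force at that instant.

2023-12-01 22:51 LAQ

Query: 2023-12-02 09:06 UTC
Rule 2/4 (LAQ, -10:15): 2023-10-02 03:08 UTC ≤ query < 2024-02-03 02:20 UTC
9·60 + 6 - 615 = -69 min
-69 = -1·1440 + 1371; 1371 = 22·60 + 51 → 22:51, 2023-12-02 - 1 day = 2023-12-01
→ 2023-12-01 22:51 LAQ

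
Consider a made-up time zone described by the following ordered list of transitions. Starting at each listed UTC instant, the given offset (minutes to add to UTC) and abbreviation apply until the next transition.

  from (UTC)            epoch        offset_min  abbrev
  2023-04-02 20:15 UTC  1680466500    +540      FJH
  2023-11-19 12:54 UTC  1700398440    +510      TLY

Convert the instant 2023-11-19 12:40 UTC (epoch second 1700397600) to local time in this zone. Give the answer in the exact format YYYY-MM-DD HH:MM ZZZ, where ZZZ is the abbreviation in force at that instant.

Query: 2023-11-19 12:40 UTC
Rule 1/2 (FJH, +09:00): 2023-04-02 20:15 UTC ≤ query < 2023-11-19 12:54 UTC
12·60 + 40 + 540 = 1300 min
1300 = 0·1440 + 1300; 1300 = 21·60 + 40 → 21:40, same day
→ 2023-11-19 21:40 FJH

2023-11-19 21:40 FJH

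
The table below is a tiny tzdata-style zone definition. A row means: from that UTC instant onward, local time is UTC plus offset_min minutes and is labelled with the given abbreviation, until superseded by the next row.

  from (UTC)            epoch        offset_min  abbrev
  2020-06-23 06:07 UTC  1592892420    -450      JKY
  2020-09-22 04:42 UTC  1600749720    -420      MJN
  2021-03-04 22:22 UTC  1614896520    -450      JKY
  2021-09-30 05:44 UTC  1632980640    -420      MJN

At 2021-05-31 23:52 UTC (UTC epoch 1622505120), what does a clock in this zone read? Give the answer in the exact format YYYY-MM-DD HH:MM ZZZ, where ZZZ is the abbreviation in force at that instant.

2021-05-31 16:22 JKY

Query: 2021-05-31 23:52 UTC
Rule 3/4 (JKY, -07:30): 2021-03-04 22:22 UTC ≤ query < 2021-09-30 05:44 UTC
23·60 + 52 - 450 = 982 min
982 = 0·1440 + 982; 982 = 16·60 + 22 → 16:22, same day
→ 2021-05-31 16:22 JKY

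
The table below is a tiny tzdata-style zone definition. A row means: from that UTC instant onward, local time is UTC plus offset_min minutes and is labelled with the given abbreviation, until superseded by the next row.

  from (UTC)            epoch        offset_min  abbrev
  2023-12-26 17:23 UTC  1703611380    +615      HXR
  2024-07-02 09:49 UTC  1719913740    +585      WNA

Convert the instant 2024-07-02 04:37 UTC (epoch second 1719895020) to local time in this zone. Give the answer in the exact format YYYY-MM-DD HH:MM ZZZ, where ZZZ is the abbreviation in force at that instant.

Query: 2024-07-02 04:37 UTC
Rule 1/2 (HXR, +10:15): 2023-12-26 17:23 UTC ≤ query < 2024-07-02 09:49 UTC
4·60 + 37 + 615 = 892 min
892 = 0·1440 + 892; 892 = 14·60 + 52 → 14:52, same day
→ 2024-07-02 14:52 HXR

2024-07-02 14:52 HXR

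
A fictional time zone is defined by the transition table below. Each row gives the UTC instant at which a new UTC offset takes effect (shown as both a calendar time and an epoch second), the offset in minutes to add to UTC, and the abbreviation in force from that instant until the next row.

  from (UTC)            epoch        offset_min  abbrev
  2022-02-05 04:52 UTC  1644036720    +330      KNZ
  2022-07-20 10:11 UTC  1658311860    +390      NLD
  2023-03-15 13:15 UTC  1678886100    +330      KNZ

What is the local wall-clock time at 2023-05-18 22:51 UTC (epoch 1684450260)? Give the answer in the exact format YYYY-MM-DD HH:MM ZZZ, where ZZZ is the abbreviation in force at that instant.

2023-05-19 04:21 KNZ

Query: 2023-05-18 22:51 UTC
Rule 3/3 (KNZ, +05:30): 2023-03-15 13:15 UTC ≤ query < +∞
22·60 + 51 + 330 = 1701 min
1701 = 1·1440 + 261; 261 = 4·60 + 21 → 04:21, 2023-05-18 + 1 day = 2023-05-19
→ 2023-05-19 04:21 KNZ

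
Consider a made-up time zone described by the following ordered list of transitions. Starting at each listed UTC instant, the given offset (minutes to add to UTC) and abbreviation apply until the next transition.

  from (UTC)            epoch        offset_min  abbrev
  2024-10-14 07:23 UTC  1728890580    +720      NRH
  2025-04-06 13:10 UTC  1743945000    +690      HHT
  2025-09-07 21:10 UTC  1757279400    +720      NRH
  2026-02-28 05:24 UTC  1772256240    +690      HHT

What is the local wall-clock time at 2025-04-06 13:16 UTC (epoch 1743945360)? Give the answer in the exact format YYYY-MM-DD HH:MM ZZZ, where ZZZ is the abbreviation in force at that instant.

Query: 2025-04-06 13:16 UTC
Rule 2/4 (HHT, +11:30): 2025-04-06 13:10 UTC ≤ query < 2025-09-07 21:10 UTC
13·60 + 16 + 690 = 1486 min
1486 = 1·1440 + 46; 46 = 0·60 + 46 → 00:46, 2025-04-06 + 1 day = 2025-04-07
→ 2025-04-07 00:46 HHT

2025-04-07 00:46 HHT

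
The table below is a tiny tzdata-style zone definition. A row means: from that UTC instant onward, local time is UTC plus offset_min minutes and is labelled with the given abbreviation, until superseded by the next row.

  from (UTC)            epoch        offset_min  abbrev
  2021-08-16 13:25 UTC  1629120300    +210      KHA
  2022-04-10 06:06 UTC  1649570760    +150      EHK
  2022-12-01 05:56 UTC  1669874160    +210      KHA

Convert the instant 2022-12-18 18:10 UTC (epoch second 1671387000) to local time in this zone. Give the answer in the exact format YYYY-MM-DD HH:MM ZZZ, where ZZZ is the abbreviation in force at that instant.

Query: 2022-12-18 18:10 UTC
Rule 3/3 (KHA, +03:30): 2022-12-01 05:56 UTC ≤ query < +∞
18·60 + 10 + 210 = 1300 min
1300 = 0·1440 + 1300; 1300 = 21·60 + 40 → 21:40, same day
→ 2022-12-18 21:40 KHA

2022-12-18 21:40 KHA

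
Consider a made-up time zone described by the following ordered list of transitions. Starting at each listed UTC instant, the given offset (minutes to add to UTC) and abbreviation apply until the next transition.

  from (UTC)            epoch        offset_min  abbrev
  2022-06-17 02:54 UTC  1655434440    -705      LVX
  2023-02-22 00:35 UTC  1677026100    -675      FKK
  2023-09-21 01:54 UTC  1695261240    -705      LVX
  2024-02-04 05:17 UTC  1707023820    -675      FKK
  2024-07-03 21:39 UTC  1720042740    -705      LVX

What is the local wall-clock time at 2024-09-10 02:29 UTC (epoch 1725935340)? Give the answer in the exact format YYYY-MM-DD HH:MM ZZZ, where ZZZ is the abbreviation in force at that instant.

Query: 2024-09-10 02:29 UTC
Rule 5/5 (LVX, -11:45): 2024-07-03 21:39 UTC ≤ query < +∞
2·60 + 29 - 705 = -556 min
-556 = -1·1440 + 884; 884 = 14·60 + 44 → 14:44, 2024-09-10 - 1 day = 2024-09-09
→ 2024-09-09 14:44 LVX

2024-09-09 14:44 LVX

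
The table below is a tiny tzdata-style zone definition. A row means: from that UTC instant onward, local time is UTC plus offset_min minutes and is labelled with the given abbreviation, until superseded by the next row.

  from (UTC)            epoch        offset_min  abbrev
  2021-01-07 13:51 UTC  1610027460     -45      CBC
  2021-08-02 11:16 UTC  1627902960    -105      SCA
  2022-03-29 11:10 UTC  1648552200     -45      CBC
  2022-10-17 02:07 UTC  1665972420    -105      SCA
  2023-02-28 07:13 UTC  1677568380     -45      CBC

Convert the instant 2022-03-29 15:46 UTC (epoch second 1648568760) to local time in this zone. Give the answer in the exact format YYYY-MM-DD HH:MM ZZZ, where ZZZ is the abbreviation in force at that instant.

2022-03-29 15:01 CBC

Query: 2022-03-29 15:46 UTC
Rule 3/5 (CBC, -00:45): 2022-03-29 11:10 UTC ≤ query < 2022-10-17 02:07 UTC
15·60 + 46 - 45 = 901 min
901 = 0·1440 + 901; 901 = 15·60 + 1 → 15:01, same day
→ 2022-03-29 15:01 CBC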